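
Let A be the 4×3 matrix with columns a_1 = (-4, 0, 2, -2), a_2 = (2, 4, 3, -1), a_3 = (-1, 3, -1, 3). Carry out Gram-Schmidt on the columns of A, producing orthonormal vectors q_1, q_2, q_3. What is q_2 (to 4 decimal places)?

q_2 = (0.3651, 0.7303, 0.5477, -0.1826)

q_1 = a_1/‖a_1‖ = (-4, 0, 2, -2)/4.8990 = (-0.8165, 0.0000, 0.4082, -0.4082).
r_{12} = q_1·a_2 = 0.0000.
u_2 = a_2 + 0.0000·q_1 = (2.0000, 4.0000, 3.0000, -1.0000).
‖u_2‖ = 5.4772, so q_2 = (0.3651, 0.7303, 0.5477, -0.1826).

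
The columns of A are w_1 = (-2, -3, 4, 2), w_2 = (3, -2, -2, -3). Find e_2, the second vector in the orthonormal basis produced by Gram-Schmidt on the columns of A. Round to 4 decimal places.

e_2 = (0.4804, -0.7307, -0.0677, -0.4804)

w_1 = (-2, -3, 4, 2); ‖w_1‖ = 5.7446, so e_1 = (-0.3482, -0.5222, 0.6963, 0.3482).
e_1·w_2 = (-0.3482)·3 + (-0.5222)·(-2) + 0.6963·(-2) + 0.3482·(-3) = -2.4371.
u_2 = w_2 + 2.4371·e_1 = (2.1515, -3.2727, -0.3030, -2.1515).
‖u_2‖ = 4.4789, so e_2 = (0.4804, -0.7307, -0.0677, -0.4804).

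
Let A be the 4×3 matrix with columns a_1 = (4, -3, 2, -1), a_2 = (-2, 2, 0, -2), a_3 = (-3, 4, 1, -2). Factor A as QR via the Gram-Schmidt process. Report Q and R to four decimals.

Q = [[0.7303, -0.1491, 0.1333], [-0.5477, 0.2981, 0.5333], [0.3651, 0.2981, 0.7333], [-0.1826, -0.8944, 0.4000]], R = [[5.4772, -2.1909, -3.6515], [0.0000, 2.6833, 3.7268], [0.0000, 0.0000, 1.6667]]

q_1 = a_1/‖a_1‖ = (4, -3, 2, -1)/5.4772 = (0.7303, -0.5477, 0.3651, -0.1826).
r_{12} = q_1·a_2 = -2.1909.
u_2 = a_2 + 2.1909·q_1 = (-0.4000, 0.8000, 0.8000, -2.4000).
‖u_2‖ = 2.6833, so q_2 = (-0.1491, 0.2981, 0.2981, -0.8944).
r_{13} = q_1·a_3 = -3.6515; r_{23} = q_2·a_3 = 3.7268.
u_3 = a_3 + 3.6515·q_1 − 3.7268·q_2 = (0.2222, 0.8889, 1.2222, 0.6667).
‖u_3‖ = 1.6667, so q_3 = (0.1333, 0.5333, 0.7333, 0.4000).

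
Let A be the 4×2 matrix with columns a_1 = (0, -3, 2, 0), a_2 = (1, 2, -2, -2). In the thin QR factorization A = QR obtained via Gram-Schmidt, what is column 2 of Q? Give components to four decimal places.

e_1 = a_1/‖a_1‖ = (0, -3, 2, 0)/3.6056 = (0.0000, -0.8321, 0.5547, 0.0000).
r_{12} = e_1·a_2 = -2.7735.
u_2 = a_2 + 2.7735·e_1 = (1.0000, -0.3077, -0.4615, -2.0000).
‖u_2‖ = 2.3038, so e_2 = (0.4341, -0.1336, -0.2003, -0.8681).

e_2 = (0.4341, -0.1336, -0.2003, -0.8681)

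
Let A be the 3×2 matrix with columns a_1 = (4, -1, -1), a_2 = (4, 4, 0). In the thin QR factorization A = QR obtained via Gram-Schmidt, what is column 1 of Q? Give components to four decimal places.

a_1 = (4, -1, -1); ‖a_1‖ = 4.2426, so q_1 = (0.9428, -0.2357, -0.2357).

q_1 = (0.9428, -0.2357, -0.2357)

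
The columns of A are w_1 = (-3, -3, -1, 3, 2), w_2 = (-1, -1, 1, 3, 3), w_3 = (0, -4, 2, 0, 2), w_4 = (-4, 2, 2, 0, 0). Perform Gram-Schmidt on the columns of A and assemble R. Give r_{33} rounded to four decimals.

r_{33} = 4.0783

q_1 = w_1/‖w_1‖ = (-3, -3, -1, 3, 2)/5.6569 = (-0.5303, -0.5303, -0.1768, 0.5303, 0.3536).
r_{12} = q_1·w_2 = 3.5355.
u_2 = w_2 − 3.5355·q_1 = (0.8750, 0.8750, 1.6250, 1.1250, 1.7500).
‖u_2‖ = 2.9155, so q_2 = (0.3001, 0.3001, 0.5574, 0.3859, 0.6002).
r_{13} = q_1·w_3 = 2.4749; r_{23} = q_2·w_3 = 1.1147.
u_3 = w_3 − 2.4749·q_1 − 1.1147·q_2 = (0.9779, -3.0221, 1.8162, -1.7426, 0.4559).
r_{33} = ‖u_3‖ = 4.0783.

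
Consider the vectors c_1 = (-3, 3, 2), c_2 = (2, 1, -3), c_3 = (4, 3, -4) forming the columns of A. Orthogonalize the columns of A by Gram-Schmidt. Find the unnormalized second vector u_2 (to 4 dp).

c_1 = (-3, 3, 2); ‖c_1‖ = 4.6904, so e_1 = (-0.6396, 0.6396, 0.4264).
e_1·c_2 = (-0.6396)·2 + 0.6396·1 + 0.4264·(-3) = -1.9188.
u_2 = c_2 + 1.9188·e_1 = (0.7727, 2.2273, -2.1818).

u_2 = (0.7727, 2.2273, -2.1818)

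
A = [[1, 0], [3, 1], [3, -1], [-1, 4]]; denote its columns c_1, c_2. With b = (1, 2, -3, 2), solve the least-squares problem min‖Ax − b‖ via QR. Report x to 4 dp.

x = (-0.0581, 0.7093)

e_1 = c_1/‖c_1‖ = (1, 3, 3, -1)/4.4721 = (0.2236, 0.6708, 0.6708, -0.2236).
r_{12} = e_1·c_2 = -0.8944.
u_2 = c_2 + 0.8944·e_1 = (0.2000, 1.6000, -0.4000, 3.8000).
‖u_2‖ = 4.1473, so e_2 = (0.0482, 0.3858, -0.0964, 0.9163).
Qᵀb = (-0.8944, 2.9417).
Back-substitute: x_2 = 2.9417/4.1473 = 0.7093.
x_1 = (-0.8944 + 0.8944·0.7093)/4.4721 = -0.0581.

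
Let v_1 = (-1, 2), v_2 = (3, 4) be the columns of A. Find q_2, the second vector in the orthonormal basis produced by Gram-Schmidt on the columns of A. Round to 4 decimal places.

q_2 = (0.8944, 0.4472)

v_1 = (-1, 2); ‖v_1‖ = 2.2361, so q_1 = (-0.4472, 0.8944).
q_1·v_2 = (-0.4472)·3 + 0.8944·4 = 2.2361.
u_2 = v_2 − 2.2361·q_1 = (4.0000, 2.0000).
‖u_2‖ = 4.4721, so q_2 = (0.8944, 0.4472).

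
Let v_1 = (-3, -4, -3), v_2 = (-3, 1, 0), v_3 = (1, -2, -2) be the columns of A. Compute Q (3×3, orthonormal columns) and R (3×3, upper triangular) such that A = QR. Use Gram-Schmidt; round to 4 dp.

Q = [[-0.5145, -0.8407, 0.1690], [-0.6860, 0.5218, 0.5071], [-0.5145, 0.1449, -0.8452]], R = [[5.8310, 0.8575, 1.8865], [0.0000, 3.0438, -2.1741], [0.0000, 0.0000, 0.8452]]

v_1 = (-3, -4, -3); ‖v_1‖ = 5.8310, so e_1 = (-0.5145, -0.6860, -0.5145).
e_1·v_2 = (-0.5145)·(-3) + (-0.6860)·1 + (-0.5145)·0 = 0.8575.
u_2 = v_2 − 0.8575·e_1 = (-2.5588, 1.5882, 0.4412).
‖u_2‖ = 3.0438, so e_2 = (-0.8407, 0.5218, 0.1449).
e_1·v_3 = (-0.5145)·1 + (-0.6860)·(-2) + (-0.5145)·(-2) = 1.8865; e_2·v_3 = (-0.8407)·1 + 0.5218·(-2) + 0.1449·(-2) = -2.1741.
u_3 = v_3 − 1.8865·e_1 + 2.1741·e_2 = (0.1429, 0.4286, -0.7143).
‖u_3‖ = 0.8452, so e_3 = (0.1690, 0.5071, -0.8452).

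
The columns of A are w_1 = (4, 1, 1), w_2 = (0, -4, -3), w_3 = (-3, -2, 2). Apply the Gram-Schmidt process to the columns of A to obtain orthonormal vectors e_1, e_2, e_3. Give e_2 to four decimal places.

e_1 = w_1/‖w_1‖ = (4, 1, 1)/4.2426 = (0.9428, 0.2357, 0.2357).
r_{12} = e_1·w_2 = -1.6499.
u_2 = w_2 + 1.6499·e_1 = (1.5556, -3.6111, -2.6111).
‖u_2‖ = 4.7199, so e_2 = (0.3296, -0.7651, -0.5532).

e_2 = (0.3296, -0.7651, -0.5532)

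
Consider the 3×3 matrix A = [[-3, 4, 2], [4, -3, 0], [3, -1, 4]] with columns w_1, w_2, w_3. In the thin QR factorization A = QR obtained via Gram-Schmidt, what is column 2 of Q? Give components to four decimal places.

w_1 = (-3, 4, 3); ‖w_1‖ = 5.8310, so q_1 = (-0.5145, 0.6860, 0.5145).
q_1·w_2 = (-0.5145)·4 + 0.6860·(-3) + 0.5145·(-1) = -4.6305.
u_2 = w_2 + 4.6305·q_1 = (1.6176, 0.1765, 1.3824).
‖u_2‖ = 2.1351, so q_2 = (0.7576, 0.0827, 0.6474).

q_2 = (0.7576, 0.0827, 0.6474)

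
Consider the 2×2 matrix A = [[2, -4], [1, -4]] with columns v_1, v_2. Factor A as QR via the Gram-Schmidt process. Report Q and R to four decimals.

Q = [[0.8944, 0.4472], [0.4472, -0.8944]], R = [[2.2361, -5.3666], [0.0000, 1.7889]]

v_1 = (2, 1); ‖v_1‖ = 2.2361, so q_1 = (0.8944, 0.4472).
q_1·v_2 = 0.8944·(-4) + 0.4472·(-4) = -5.3666.
u_2 = v_2 + 5.3666·q_1 = (0.8000, -1.6000).
‖u_2‖ = 1.7889, so q_2 = (0.4472, -0.8944).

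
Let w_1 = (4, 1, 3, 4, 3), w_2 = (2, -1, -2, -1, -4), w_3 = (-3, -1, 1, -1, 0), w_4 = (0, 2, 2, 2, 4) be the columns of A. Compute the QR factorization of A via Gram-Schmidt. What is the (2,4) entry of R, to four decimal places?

e_1 = w_1/‖w_1‖ = (4, 1, 3, 4, 3)/7.1414 = (0.5601, 0.1400, 0.4201, 0.5601, 0.4201).
r_{12} = e_1·w_2 = -2.1004.
u_2 = w_2 + 2.1004·e_1 = (3.1765, -0.7059, -1.1176, 0.1765, -3.1176).
‖u_2‖ = 4.6463, so e_2 = (0.6837, -0.1519, -0.2405, 0.0380, -0.6710).
r_{24} = e_2·w_4 = -3.3929.

r_{24} = -3.3929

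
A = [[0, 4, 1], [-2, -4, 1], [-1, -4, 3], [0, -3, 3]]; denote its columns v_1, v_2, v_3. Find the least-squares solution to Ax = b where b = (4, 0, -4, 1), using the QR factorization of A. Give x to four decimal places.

q_1 = v_1/‖v_1‖ = (0, -2, -1, 0)/2.2361 = (0.0000, -0.8944, -0.4472, 0.0000).
r_{12} = q_1·v_2 = 5.3666.
u_2 = v_2 − 5.3666·q_1 = (4.0000, 0.8000, -1.6000, -3.0000).
‖u_2‖ = 5.3104, so q_2 = (0.7532, 0.1506, -0.3013, -0.5649).
r_{13} = q_1·v_3 = -2.2361; r_{23} = q_2·v_3 = -1.6948.
u_3 = v_3 + 2.2361·q_1 + 1.6948·q_2 = (2.2766, -0.7447, 1.4894, 2.0426).
‖u_3‖ = 3.4825, so q_3 = (0.6537, -0.2138, 0.4277, 0.5865).
Qᵀb = (1.7889, 3.6532, 1.4907).
Back-substitute: x_3 = 1.4907/3.4825 = 0.4281.
x_2 = (3.6532 + 1.6948·0.4281)/5.3104 = 0.8246.
x_1 = (1.7889 − 5.3666·0.8246 + 2.2361·0.4281)/2.2361 = -0.7509.

x = (-0.7509, 0.8246, 0.4281)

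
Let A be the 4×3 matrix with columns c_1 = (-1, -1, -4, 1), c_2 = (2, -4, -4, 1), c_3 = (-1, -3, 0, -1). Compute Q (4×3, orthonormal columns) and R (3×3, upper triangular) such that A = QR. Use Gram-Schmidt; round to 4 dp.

Q = [[-0.2294, 0.7071, -0.6309], [-0.2294, -0.7071, -0.6309], [-0.9177, 0.0000, 0.2163], [0.2294, 0.0000, -0.3965]], R = [[4.3589, 4.3589, 0.6882], [0.0000, 4.2426, 1.4142], [0.0000, 0.0000, 2.9200]]

c_1 = (-1, -1, -4, 1); ‖c_1‖ = 4.3589, so e_1 = (-0.2294, -0.2294, -0.9177, 0.2294).
e_1·c_2 = (-0.2294)·2 + (-0.2294)·(-4) + (-0.9177)·(-4) + 0.2294·1 = 4.3589.
u_2 = c_2 − 4.3589·e_1 = (3.0000, -3.0000, 0.0000, 0.0000).
‖u_2‖ = 4.2426, so e_2 = (0.7071, -0.7071, 0.0000, 0.0000).
e_1·c_3 = (-0.2294)·(-1) + (-0.2294)·(-3) + (-0.9177)·0 + 0.2294·(-1) = 0.6882; e_2·c_3 = 0.7071·(-1) + (-0.7071)·(-3) + (0.0000)·0 + 0.0000·(-1) = 1.4142.
u_3 = c_3 − 0.6882·e_1 − 1.4142·e_2 = (-1.8421, -1.8421, 0.6316, -1.1579).
‖u_3‖ = 2.9200, so e_3 = (-0.6309, -0.6309, 0.2163, -0.3965).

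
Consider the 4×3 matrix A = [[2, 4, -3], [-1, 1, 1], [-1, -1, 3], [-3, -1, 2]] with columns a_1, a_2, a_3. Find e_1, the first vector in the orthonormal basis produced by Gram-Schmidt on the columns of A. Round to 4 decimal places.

e_1 = a_1/‖a_1‖ = (2, -1, -1, -3)/3.8730 = (0.5164, -0.2582, -0.2582, -0.7746).

e_1 = (0.5164, -0.2582, -0.2582, -0.7746)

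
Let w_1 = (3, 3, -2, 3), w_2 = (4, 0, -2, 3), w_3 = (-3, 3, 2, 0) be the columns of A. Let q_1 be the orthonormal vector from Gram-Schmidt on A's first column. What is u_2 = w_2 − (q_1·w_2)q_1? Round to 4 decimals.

w_1 = (3, 3, -2, 3); ‖w_1‖ = 5.5678, so q_1 = (0.5388, 0.5388, -0.3592, 0.5388).
q_1·w_2 = 0.5388·4 + 0.5388·0 + (-0.3592)·(-2) + 0.5388·3 = 4.4901.
u_2 = w_2 − 4.4901·q_1 = (1.5806, -2.4194, -0.3871, 0.5806).

u_2 = (1.5806, -2.4194, -0.3871, 0.5806)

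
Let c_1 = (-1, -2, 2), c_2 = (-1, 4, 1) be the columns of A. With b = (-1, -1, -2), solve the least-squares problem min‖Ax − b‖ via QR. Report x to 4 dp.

x = (-0.3139, -0.3650)

c_1 = (-1, -2, 2); ‖c_1‖ = 3.0000, so q_1 = (-0.3333, -0.6667, 0.6667).
q_1·c_2 = (-0.3333)·(-1) + (-0.6667)·4 + 0.6667·1 = -1.6667.
u_2 = c_2 + 1.6667·q_1 = (-1.5556, 2.8889, 2.1111).
‖u_2‖ = 3.9016, so q_2 = (-0.3987, 0.7404, 0.5411).
Qᵀb = (-0.3333, -1.4239).
Back-substitute: x_2 = -1.4239/3.9016 = -0.3650.
x_1 = (-0.3333 + 1.6667·(-0.3650))/3.0000 = -0.3139.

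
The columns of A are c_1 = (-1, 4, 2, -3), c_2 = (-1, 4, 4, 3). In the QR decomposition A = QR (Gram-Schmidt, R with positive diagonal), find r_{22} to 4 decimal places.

c_1 = (-1, 4, 2, -3); ‖c_1‖ = 5.4772, so e_1 = (-0.1826, 0.7303, 0.3651, -0.5477).
e_1·c_2 = (-0.1826)·(-1) + 0.7303·4 + 0.3651·4 + (-0.5477)·3 = 2.9212.
u_2 = c_2 − 2.9212·e_1 = (-0.4667, 1.8667, 2.9333, 4.6000).
r_{22} = ‖u_2‖ = 5.7850.

r_{22} = 5.7850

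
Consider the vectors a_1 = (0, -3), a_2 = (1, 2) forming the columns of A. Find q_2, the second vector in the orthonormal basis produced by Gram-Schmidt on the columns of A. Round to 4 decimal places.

a_1 = (0, -3); ‖a_1‖ = 3.0000, so q_1 = (0.0000, -1.0000).
q_1·a_2 = 0.0000·1 + (-1.0000)·2 = -2.0000.
u_2 = a_2 + 2.0000·q_1 = (1.0000, 0.0000).
‖u_2‖ = 1.0000, so q_2 = (1.0000, 0.0000).

q_2 = (1.0000, 0.0000)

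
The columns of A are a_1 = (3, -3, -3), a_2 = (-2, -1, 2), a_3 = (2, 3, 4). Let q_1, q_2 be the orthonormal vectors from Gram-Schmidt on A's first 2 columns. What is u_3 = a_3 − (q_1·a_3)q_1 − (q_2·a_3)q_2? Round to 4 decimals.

u_3 = (3.0000, 0.0000, 3.0000)

q_1 = a_1/‖a_1‖ = (3, -3, -3)/5.1962 = (0.5774, -0.5774, -0.5774).
r_{12} = q_1·a_2 = -1.7321.
u_2 = a_2 + 1.7321·q_1 = (-1.0000, -2.0000, 1.0000).
‖u_2‖ = 2.4495, so q_2 = (-0.4082, -0.8165, 0.4082).
r_{13} = q_1·a_3 = -2.8868; r_{23} = q_2·a_3 = -1.6330.
u_3 = a_3 + 2.8868·q_1 + 1.6330·q_2 = (3.0000, 0.0000, 3.0000).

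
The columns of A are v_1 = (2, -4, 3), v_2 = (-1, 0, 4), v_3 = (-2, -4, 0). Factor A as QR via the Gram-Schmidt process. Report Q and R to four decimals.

Q = [[0.3714, -0.4590, -0.8071], [-0.7428, 0.3747, -0.5549], [0.5571, 0.8056, -0.2018]], R = [[5.3852, 1.8570, 2.2283], [0.0000, 3.6813, -0.5808], [0.0000, 0.0000, 3.8337]]

v_1 = (2, -4, 3); ‖v_1‖ = 5.3852, so q_1 = (0.3714, -0.7428, 0.5571).
q_1·v_2 = 0.3714·(-1) + (-0.7428)·0 + 0.5571·4 = 1.8570.
u_2 = v_2 − 1.8570·q_1 = (-1.6897, 1.3793, 2.9655).
‖u_2‖ = 3.6813, so q_2 = (-0.4590, 0.3747, 0.8056).
q_1·v_3 = 0.3714·(-2) + (-0.7428)·(-4) + 0.5571·0 = 2.2283; q_2·v_3 = (-0.4590)·(-2) + 0.3747·(-4) + 0.8056·0 = -0.5808.
u_3 = v_3 − 2.2283·q_1 + 0.5808·q_2 = (-3.0941, -2.1272, -0.7735).
‖u_3‖ = 3.8337, so q_3 = (-0.8071, -0.5549, -0.2018).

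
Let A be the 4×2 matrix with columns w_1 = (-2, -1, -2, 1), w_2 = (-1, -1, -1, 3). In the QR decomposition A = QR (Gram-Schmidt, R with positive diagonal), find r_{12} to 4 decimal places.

w_1 = (-2, -1, -2, 1); ‖w_1‖ = 3.1623, so q_1 = (-0.6325, -0.3162, -0.6325, 0.3162).
r_{12} = q_1·w_2 = 2.5298.

r_{12} = 2.5298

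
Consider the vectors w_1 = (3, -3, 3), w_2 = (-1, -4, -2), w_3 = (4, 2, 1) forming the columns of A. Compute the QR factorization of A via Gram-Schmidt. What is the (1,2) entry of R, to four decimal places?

r_{12} = 0.5774

e_1 = w_1/‖w_1‖ = (3, -3, 3)/5.1962 = (0.5774, -0.5774, 0.5774).
r_{12} = e_1·w_2 = 0.5774.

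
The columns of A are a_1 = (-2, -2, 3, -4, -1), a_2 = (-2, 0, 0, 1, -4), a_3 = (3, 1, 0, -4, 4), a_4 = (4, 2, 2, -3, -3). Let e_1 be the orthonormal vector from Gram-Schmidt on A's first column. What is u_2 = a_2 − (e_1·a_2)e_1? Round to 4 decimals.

u_2 = (-1.7647, 0.2353, -0.3529, 1.4706, -3.8824)

a_1 = (-2, -2, 3, -4, -1); ‖a_1‖ = 5.8310, so e_1 = (-0.3430, -0.3430, 0.5145, -0.6860, -0.1715).
e_1·a_2 = (-0.3430)·(-2) + (-0.3430)·0 + 0.5145·0 + (-0.6860)·1 + (-0.1715)·(-4) = 0.6860.
u_2 = a_2 − 0.6860·e_1 = (-1.7647, 0.2353, -0.3529, 1.4706, -3.8824).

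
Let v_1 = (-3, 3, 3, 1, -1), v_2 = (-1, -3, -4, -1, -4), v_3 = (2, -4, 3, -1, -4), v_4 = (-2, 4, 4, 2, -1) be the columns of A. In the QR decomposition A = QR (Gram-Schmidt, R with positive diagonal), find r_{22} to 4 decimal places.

r_{22} = 5.9364

e_1 = v_1/‖v_1‖ = (-3, 3, 3, 1, -1)/5.3852 = (-0.5571, 0.5571, 0.5571, 0.1857, -0.1857).
r_{12} = e_1·v_2 = -2.7854.
u_2 = v_2 + 2.7854·e_1 = (-2.5517, -1.4483, -2.4483, -0.4828, -4.5172).
r_{22} = ‖u_2‖ = 5.9364.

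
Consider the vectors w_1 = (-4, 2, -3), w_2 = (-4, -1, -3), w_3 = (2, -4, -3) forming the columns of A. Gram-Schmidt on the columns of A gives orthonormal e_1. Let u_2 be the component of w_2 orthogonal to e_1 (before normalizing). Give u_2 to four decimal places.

w_1 = (-4, 2, -3); ‖w_1‖ = 5.3852, so e_1 = (-0.7428, 0.3714, -0.5571).
e_1·w_2 = (-0.7428)·(-4) + 0.3714·(-1) + (-0.5571)·(-3) = 4.2710.
u_2 = w_2 − 4.2710·e_1 = (-0.8276, -2.5862, -0.6207).

u_2 = (-0.8276, -2.5862, -0.6207)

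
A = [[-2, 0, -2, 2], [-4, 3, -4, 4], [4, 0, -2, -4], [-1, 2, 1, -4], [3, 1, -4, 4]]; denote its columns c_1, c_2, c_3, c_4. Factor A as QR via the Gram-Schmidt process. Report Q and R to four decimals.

Q = [[-0.2949, -0.1418, -0.5493, -0.4076], [-0.5898, 0.6060, -0.3176, -0.0396], [0.5898, 0.2837, -0.1486, -0.7028], [-0.1474, 0.5222, 0.6617, -0.2115], [0.4423, 0.5093, -0.3708, 0.5419]], R = [[6.7823, -1.6219, -0.1474, -2.9488], [0.0000, 3.3719, -4.2229, 0.9542], [0.0000, 0.0000, 4.8110, -5.9043], [0.0000, 0.0000, 0.0000, 4.8511]]

c_1 = (-2, -4, 4, -1, 3); ‖c_1‖ = 6.7823, so e_1 = (-0.2949, -0.5898, 0.5898, -0.1474, 0.4423).
e_1·c_2 = (-0.2949)·0 + (-0.5898)·3 + 0.5898·0 + (-0.1474)·2 + 0.4423·1 = -1.6219.
u_2 = c_2 + 1.6219·e_1 = (-0.4783, 2.0435, 0.9565, 1.7609, 1.7174).
‖u_2‖ = 3.3719, so e_2 = (-0.1418, 0.6060, 0.2837, 0.5222, 0.5093).
e_1·c_3 = (-0.2949)·(-2) + (-0.5898)·(-4) + 0.5898·(-2) + (-0.1474)·1 + 0.4423·(-4) = -0.1474; e_2·c_3 = (-0.1418)·(-2) + 0.6060·(-4) + 0.2837·(-2) + 0.5222·1 + 0.5093·(-4) = -4.2229.
u_3 = c_3 + 0.1474·e_1 + 4.2229·e_2 = (-2.6424, -1.5277, -0.7151, 3.1836, -1.7839).
‖u_3‖ = 4.8110, so e_3 = (-0.5493, -0.3176, -0.1486, 0.6617, -0.3708).
e_1·c_4 = (-0.2949)·2 + (-0.5898)·4 + 0.5898·(-4) + (-0.1474)·(-4) + 0.4423·4 = -2.9488; e_2·c_4 = (-0.1418)·2 + 0.6060·4 + 0.2837·(-4) + 0.5222·(-4) + 0.5093·4 = 0.9542; e_3·c_4 = (-0.5493)·2 + (-0.3176)·4 + (-0.1486)·(-4) + 0.6617·(-4) + (-0.3708)·4 = -5.9043.
u_4 = c_4 + 2.9488·e_1 − 0.9542·e_2 + 5.9043·e_3 = (-1.9772, -0.1923, -3.4092, -1.0260, 2.6290).
‖u_4‖ = 4.8511, so e_4 = (-0.4076, -0.0396, -0.7028, -0.2115, 0.5419).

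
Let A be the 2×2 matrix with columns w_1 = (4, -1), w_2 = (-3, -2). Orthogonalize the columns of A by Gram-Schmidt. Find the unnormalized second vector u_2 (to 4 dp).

w_1 = (4, -1); ‖w_1‖ = 4.1231, so e_1 = (0.9701, -0.2425).
e_1·w_2 = 0.9701·(-3) + (-0.2425)·(-2) = -2.4254.
u_2 = w_2 + 2.4254·e_1 = (-0.6471, -2.5882).

u_2 = (-0.6471, -2.5882)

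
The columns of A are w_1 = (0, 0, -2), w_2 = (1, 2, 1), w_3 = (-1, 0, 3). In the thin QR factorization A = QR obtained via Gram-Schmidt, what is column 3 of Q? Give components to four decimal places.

q_3 = (-0.8944, 0.4472, 0.0000)

w_1 = (0, 0, -2); ‖w_1‖ = 2.0000, so q_1 = (0.0000, 0.0000, -1.0000).
q_1·w_2 = 0.0000·1 + 0.0000·2 + (-1.0000)·1 = -1.0000.
u_2 = w_2 + 1.0000·q_1 = (1.0000, 2.0000, 0.0000).
‖u_2‖ = 2.2361, so q_2 = (0.4472, 0.8944, 0.0000).
q_1·w_3 = 0.0000·(-1) + 0.0000·0 + (-1.0000)·3 = -3.0000; q_2·w_3 = 0.4472·(-1) + 0.8944·0 + 0.0000·3 = -0.4472.
u_3 = w_3 + 3.0000·q_1 + 0.4472·q_2 = (-0.8000, 0.4000, 0.0000).
‖u_3‖ = 0.8944, so q_3 = (-0.8944, 0.4472, 0.0000).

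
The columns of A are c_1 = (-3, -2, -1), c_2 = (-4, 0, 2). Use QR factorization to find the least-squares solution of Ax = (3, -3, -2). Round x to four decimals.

x = (0.7778, -1.1889)

e_1 = c_1/‖c_1‖ = (-3, -2, -1)/3.7417 = (-0.8018, -0.5345, -0.2673).
r_{12} = e_1·c_2 = 2.6726.
u_2 = c_2 − 2.6726·e_1 = (-1.8571, 1.4286, 2.7143).
‖u_2‖ = 3.5857, so e_2 = (-0.5179, 0.3984, 0.7570).
Qᵀb = (-0.2673, -4.2630).
Back-substitute: x_2 = -4.2630/3.5857 = -1.1889.
x_1 = (-0.2673 − 2.6726·(-1.1889))/3.7417 = 0.7778.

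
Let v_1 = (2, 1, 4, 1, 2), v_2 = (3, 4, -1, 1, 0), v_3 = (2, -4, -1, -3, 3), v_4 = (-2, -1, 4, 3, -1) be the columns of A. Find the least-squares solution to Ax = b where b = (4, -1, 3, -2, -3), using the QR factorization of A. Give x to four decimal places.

v_1 = (2, 1, 4, 1, 2); ‖v_1‖ = 5.0990, so e_1 = (0.3922, 0.1961, 0.7845, 0.1961, 0.3922).
e_1·v_2 = 0.3922·3 + 0.1961·4 + 0.7845·(-1) + 0.1961·1 + 0.3922·0 = 1.3728.
u_2 = v_2 − 1.3728·e_1 = (2.4615, 3.7308, -2.0769, 0.7308, -0.5385).
‖u_2‖ = 5.0115, so e_2 = (0.4912, 0.7444, -0.4144, 0.1458, -0.1074).
e_1·v_3 = 0.3922·2 + 0.1961·(-4) + 0.7845·(-1) + 0.1961·(-3) + 0.3922·3 = -0.1961; e_2·v_3 = 0.4912·2 + 0.7444·(-4) + (-0.4144)·(-1) + 0.1458·(-3) + (-0.1074)·3 = -2.3408.
u_3 = v_3 + 0.1961·e_1 + 2.3408·e_2 = (3.2266, -2.2190, -1.8162, -2.6202, 2.8254).
‖u_3‖ = 5.7864, so e_3 = (0.5576, -0.3835, -0.3139, -0.4528, 0.4883).
e_1·v_4 = 0.3922·(-2) + 0.1961·(-1) + 0.7845·4 + 0.1961·3 + 0.3922·(-1) = 2.3534; e_2·v_4 = 0.4912·(-2) + 0.7444·(-1) + (-0.4144)·4 + 0.1458·3 + (-0.1074)·(-1) = -2.8396; e_3·v_4 = 0.5576·(-2) + (-0.3835)·(-1) + (-0.3139)·4 + (-0.4528)·3 + 0.4883·(-1) = -3.8340.
u_4 = v_4 − 2.3534·e_1 + 2.8396·e_2 + 3.8340·e_3 = (0.6096, -0.8179, -0.2264, 1.2164, -0.3561).
‖u_4‖ = 1.6426, so e_4 = (0.3711, -0.4979, -0.1378, 0.7405, -0.2168).
Qᵀb = (2.1573, 0.0077, 1.1131, 0.7382).
Back-substitute: x_4 = 0.7382/1.6426 = 0.4494.
x_3 = (1.1131 + 3.8340·0.4494)/5.7864 = 0.4902.
x_2 = (0.0077 + 2.3408·0.4902 + 2.8396·0.4494)/5.0115 = 0.4851.
x_1 = (2.1573 − 1.3728·0.4851 + 0.1961·0.4902 − 2.3534·0.4494)/5.0990 = 0.1039.

x = (0.1039, 0.4851, 0.4902, 0.4494)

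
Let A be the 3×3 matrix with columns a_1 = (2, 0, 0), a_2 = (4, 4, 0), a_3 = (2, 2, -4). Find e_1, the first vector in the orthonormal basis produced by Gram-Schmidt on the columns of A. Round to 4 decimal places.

e_1 = a_1/‖a_1‖ = (2, 0, 0)/2.0000 = (1.0000, 0.0000, 0.0000).

e_1 = (1.0000, 0.0000, 0.0000)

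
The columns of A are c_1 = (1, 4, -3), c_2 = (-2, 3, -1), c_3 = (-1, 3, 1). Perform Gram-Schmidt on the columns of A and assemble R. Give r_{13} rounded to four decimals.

r_{13} = 1.5689

c_1 = (1, 4, -3); ‖c_1‖ = 5.0990, so q_1 = (0.1961, 0.7845, -0.5883).
r_{13} = q_1·c_3 = 1.5689.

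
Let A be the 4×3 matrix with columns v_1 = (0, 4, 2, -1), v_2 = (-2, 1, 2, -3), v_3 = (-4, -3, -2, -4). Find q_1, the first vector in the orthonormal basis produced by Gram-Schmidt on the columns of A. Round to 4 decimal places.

q_1 = (0.0000, 0.8729, 0.4364, -0.2182)

v_1 = (0, 4, 2, -1); ‖v_1‖ = 4.5826, so q_1 = (0.0000, 0.8729, 0.4364, -0.2182).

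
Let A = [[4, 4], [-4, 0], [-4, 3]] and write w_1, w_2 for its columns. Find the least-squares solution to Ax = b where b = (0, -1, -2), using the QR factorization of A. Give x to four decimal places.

x = (0.2736, -0.2838)

w_1 = (4, -4, -4); ‖w_1‖ = 6.9282, so e_1 = (0.5774, -0.5774, -0.5774).
e_1·w_2 = 0.5774·4 + (-0.5774)·0 + (-0.5774)·3 = 0.5774.
u_2 = w_2 − 0.5774·e_1 = (3.6667, 0.3333, 3.3333).
‖u_2‖ = 4.9666, so e_2 = (0.7383, 0.0671, 0.6712).
Qᵀb = (1.7321, -1.4094).
Back-substitute: x_2 = -1.4094/4.9666 = -0.2838.
x_1 = (1.7321 − 0.5774·(-0.2838))/6.9282 = 0.2736.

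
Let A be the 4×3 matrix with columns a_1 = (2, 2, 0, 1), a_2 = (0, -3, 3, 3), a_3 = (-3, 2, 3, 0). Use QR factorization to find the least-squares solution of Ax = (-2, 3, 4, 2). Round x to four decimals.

x = (0.7928, 0.2967, 1.1225)

a_1 = (2, 2, 0, 1); ‖a_1‖ = 3.0000, so q_1 = (0.6667, 0.6667, 0.0000, 0.3333).
q_1·a_2 = 0.6667·0 + 0.6667·(-3) + 0.0000·3 + 0.3333·3 = -1.0000.
u_2 = a_2 + 1.0000·q_1 = (0.6667, -2.3333, 3.0000, 3.3333).
‖u_2‖ = 5.0990, so q_2 = (0.1307, -0.4576, 0.5883, 0.6537).
q_1·a_3 = 0.6667·(-3) + 0.6667·2 + 0.0000·3 + 0.3333·0 = -0.6667; q_2·a_3 = 0.1307·(-3) + (-0.4576)·2 + 0.5883·3 + 0.6537·0 = 0.4576.
u_3 = a_3 + 0.6667·q_1 − 0.4576·q_2 = (-2.6154, 2.6538, 2.7308, -0.0769).
‖u_3‖ = 4.6202, so q_3 = (-0.5661, 0.5744, 0.5911, -0.0166).
Qᵀb = (1.3333, 2.0265, 5.1863).
Back-substitute: x_3 = 5.1863/4.6202 = 1.1225.
x_2 = (2.0265 − 0.4576·1.1225)/5.0990 = 0.2967.
x_1 = (1.3333 + 1.0000·0.2967 + 0.6667·1.1225)/3.0000 = 0.7928.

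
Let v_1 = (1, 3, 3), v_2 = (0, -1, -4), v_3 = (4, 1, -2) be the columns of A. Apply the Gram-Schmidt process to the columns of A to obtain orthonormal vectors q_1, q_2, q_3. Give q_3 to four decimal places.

q_3 = (0.9091, -0.4041, 0.1010)

q_1 = v_1/‖v_1‖ = (1, 3, 3)/4.3589 = (0.2294, 0.6882, 0.6882).
r_{12} = q_1·v_2 = -3.4412.
u_2 = v_2 + 3.4412·q_1 = (0.7895, 1.3684, -1.6316).
‖u_2‖ = 2.2711, so q_2 = (0.3476, 0.6025, -0.7184).
r_{13} = q_1·v_3 = 0.2294; r_{23} = q_2·v_3 = 3.4298.
u_3 = v_3 − 0.2294·q_1 − 3.4298·q_2 = (2.7551, -1.2245, 0.3061).
‖u_3‖ = 3.0305, so q_3 = (0.9091, -0.4041, 0.1010).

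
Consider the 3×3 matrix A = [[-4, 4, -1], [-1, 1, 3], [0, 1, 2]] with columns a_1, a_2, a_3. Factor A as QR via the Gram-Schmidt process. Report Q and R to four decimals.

a_1 = (-4, -1, 0); ‖a_1‖ = 4.1231, so q_1 = (-0.9701, -0.2425, 0.0000).
q_1·a_2 = (-0.9701)·4 + (-0.2425)·1 + 0.0000·1 = -4.1231.
u_2 = a_2 + 4.1231·q_1 = (0.0000, 0.0000, 1.0000).
‖u_2‖ = 1.0000, so q_2 = (0.0000, 0.0000, 1.0000).
q_1·a_3 = (-0.9701)·(-1) + (-0.2425)·3 + 0.0000·2 = 0.2425; q_2·a_3 = 0.0000·(-1) + 0.0000·3 + 1.0000·2 = 2.0000.
u_3 = a_3 − 0.2425·q_1 − 2.0000·q_2 = (-0.7647, 3.0588, 0.0000).
‖u_3‖ = 3.1530, so q_3 = (-0.2425, 0.9701, 0.0000).

Q = [[-0.9701, 0.0000, -0.2425], [-0.2425, 0.0000, 0.9701], [0.0000, 1.0000, 0.0000]], R = [[4.1231, -4.1231, 0.2425], [0.0000, 1.0000, 2.0000], [0.0000, 0.0000, 3.1530]]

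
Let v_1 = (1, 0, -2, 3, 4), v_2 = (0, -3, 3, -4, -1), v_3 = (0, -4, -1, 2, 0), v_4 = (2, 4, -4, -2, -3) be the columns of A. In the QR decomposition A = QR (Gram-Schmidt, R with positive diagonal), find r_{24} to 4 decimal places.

r_{24} = -4.3436

v_1 = (1, 0, -2, 3, 4); ‖v_1‖ = 5.4772, so q_1 = (0.1826, 0.0000, -0.3651, 0.5477, 0.7303).
q_1·v_2 = 0.1826·0 + 0.0000·(-3) + (-0.3651)·3 + 0.5477·(-4) + 0.7303·(-1) = -4.0166.
u_2 = v_2 + 4.0166·q_1 = (0.7333, -3.0000, 1.5333, -1.8000, 1.9333).
‖u_2‖ = 4.3436, so q_2 = (0.1688, -0.6907, 0.3530, -0.4144, 0.4451).
r_{24} = q_2·v_4 = -4.3436.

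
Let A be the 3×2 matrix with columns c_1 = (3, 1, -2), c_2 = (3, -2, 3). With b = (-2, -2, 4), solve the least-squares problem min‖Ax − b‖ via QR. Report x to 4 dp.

x = (-1.1792, 0.5081)

c_1 = (3, 1, -2); ‖c_1‖ = 3.7417, so e_1 = (0.8018, 0.2673, -0.5345).
e_1·c_2 = 0.8018·3 + 0.2673·(-2) + (-0.5345)·3 = 0.2673.
u_2 = c_2 − 0.2673·e_1 = (2.7857, -2.0714, 3.1429).
‖u_2‖ = 4.6828, so e_2 = (0.5949, -0.4423, 0.6711).
Qᵀb = (-4.2762, 2.3795).
Back-substitute: x_2 = 2.3795/4.6828 = 0.5081.
x_1 = (-4.2762 − 0.2673·0.5081)/3.7417 = -1.1792.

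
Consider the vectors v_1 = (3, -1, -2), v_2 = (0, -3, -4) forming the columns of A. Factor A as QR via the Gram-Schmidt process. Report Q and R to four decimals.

Q = [[0.8018, -0.5828], [-0.2673, -0.5475], [-0.5345, -0.6005]], R = [[3.7417, 2.9399], [0.0000, 4.0444]]

e_1 = v_1/‖v_1‖ = (3, -1, -2)/3.7417 = (0.8018, -0.2673, -0.5345).
r_{12} = e_1·v_2 = 2.9399.
u_2 = v_2 − 2.9399·e_1 = (-2.3571, -2.2143, -2.4286).
‖u_2‖ = 4.0444, so e_2 = (-0.5828, -0.5475, -0.6005).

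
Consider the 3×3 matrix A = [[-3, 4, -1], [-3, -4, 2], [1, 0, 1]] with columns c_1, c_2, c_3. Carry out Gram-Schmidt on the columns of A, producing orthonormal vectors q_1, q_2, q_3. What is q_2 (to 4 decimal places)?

q_2 = (0.7071, -0.7071, 0.0000)

c_1 = (-3, -3, 1); ‖c_1‖ = 4.3589, so q_1 = (-0.6882, -0.6882, 0.2294).
q_1·c_2 = (-0.6882)·4 + (-0.6882)·(-4) + 0.2294·0 = 0.0000.
u_2 = c_2 + 0.0000·q_1 = (4.0000, -4.0000, 0.0000).
‖u_2‖ = 5.6569, so q_2 = (0.7071, -0.7071, 0.0000).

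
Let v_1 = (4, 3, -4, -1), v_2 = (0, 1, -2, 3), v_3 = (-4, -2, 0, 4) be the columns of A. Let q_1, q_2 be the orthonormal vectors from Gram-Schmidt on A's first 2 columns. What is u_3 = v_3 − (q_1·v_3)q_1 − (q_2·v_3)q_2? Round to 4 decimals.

u_3 = (-0.6107, -0.6565, -0.9924, -0.4427)

v_1 = (4, 3, -4, -1); ‖v_1‖ = 6.4807, so q_1 = (0.6172, 0.4629, -0.6172, -0.1543).
q_1·v_2 = 0.6172·0 + 0.4629·1 + (-0.6172)·(-2) + (-0.1543)·3 = 1.2344.
u_2 = v_2 − 1.2344·q_1 = (-0.7619, 0.4286, -1.2381, 3.1905).
‖u_2‖ = 3.5322, so q_2 = (-0.2157, 0.1213, -0.3505, 0.9033).
q_1·v_3 = 0.6172·(-4) + 0.4629·(-2) + (-0.6172)·0 + (-0.1543)·4 = -4.0119; q_2·v_3 = (-0.2157)·(-4) + 0.1213·(-2) + (-0.3505)·0 + 0.9033·4 = 4.2332.
u_3 = v_3 + 4.0119·q_1 − 4.2332·q_2 = (-0.6107, -0.6565, -0.9924, -0.4427).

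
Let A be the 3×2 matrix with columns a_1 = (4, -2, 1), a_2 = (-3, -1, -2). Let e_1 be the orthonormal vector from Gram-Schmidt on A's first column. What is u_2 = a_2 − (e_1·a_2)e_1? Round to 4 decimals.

u_2 = (-0.7143, -2.1429, -1.4286)

a_1 = (4, -2, 1); ‖a_1‖ = 4.5826, so e_1 = (0.8729, -0.4364, 0.2182).
e_1·a_2 = 0.8729·(-3) + (-0.4364)·(-1) + 0.2182·(-2) = -2.6186.
u_2 = a_2 + 2.6186·e_1 = (-0.7143, -2.1429, -1.4286).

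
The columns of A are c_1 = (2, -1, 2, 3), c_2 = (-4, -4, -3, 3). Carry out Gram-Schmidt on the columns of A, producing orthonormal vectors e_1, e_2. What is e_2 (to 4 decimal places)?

e_1 = c_1/‖c_1‖ = (2, -1, 2, 3)/4.2426 = (0.4714, -0.2357, 0.4714, 0.7071).
r_{12} = e_1·c_2 = -0.2357.
u_2 = c_2 + 0.2357·e_1 = (-3.8889, -4.0556, -2.8889, 3.1667).
‖u_2‖ = 7.0671, so e_2 = (-0.5503, -0.5739, -0.4088, 0.4481).

e_2 = (-0.5503, -0.5739, -0.4088, 0.4481)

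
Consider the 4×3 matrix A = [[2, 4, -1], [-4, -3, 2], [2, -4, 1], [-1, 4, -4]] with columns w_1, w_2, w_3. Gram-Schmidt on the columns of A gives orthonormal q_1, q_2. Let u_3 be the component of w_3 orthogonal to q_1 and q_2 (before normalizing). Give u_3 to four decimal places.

w_1 = (2, -4, 2, -1); ‖w_1‖ = 5.0000, so q_1 = (0.4000, -0.8000, 0.4000, -0.2000).
q_1·w_2 = 0.4000·4 + (-0.8000)·(-3) + 0.4000·(-4) + (-0.2000)·4 = 1.6000.
u_2 = w_2 − 1.6000·q_1 = (3.3600, -1.7200, -4.6400, 4.3200).
‖u_2‖ = 7.3783, so q_2 = (0.4554, -0.2331, -0.6289, 0.5855).
q_1·w_3 = 0.4000·(-1) + (-0.8000)·2 + 0.4000·1 + (-0.2000)·(-4) = -0.8000; q_2·w_3 = 0.4554·(-1) + (-0.2331)·2 + (-0.6289)·1 + 0.5855·(-4) = -3.8925.
u_3 = w_3 + 0.8000·q_1 + 3.8925·q_2 = (1.0926, 0.4526, -1.1278, -1.8810).

u_3 = (1.0926, 0.4526, -1.1278, -1.8810)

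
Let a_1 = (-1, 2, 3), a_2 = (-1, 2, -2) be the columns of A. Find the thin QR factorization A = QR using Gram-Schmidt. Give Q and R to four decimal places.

Q = [[-0.2673, -0.3586], [0.5345, 0.7171], [0.8018, -0.5976]], R = [[3.7417, -0.2673], [0.0000, 2.9881]]

a_1 = (-1, 2, 3); ‖a_1‖ = 3.7417, so e_1 = (-0.2673, 0.5345, 0.8018).
e_1·a_2 = (-0.2673)·(-1) + 0.5345·2 + 0.8018·(-2) = -0.2673.
u_2 = a_2 + 0.2673·e_1 = (-1.0714, 2.1429, -1.7857).
‖u_2‖ = 2.9881, so e_2 = (-0.3586, 0.7171, -0.5976).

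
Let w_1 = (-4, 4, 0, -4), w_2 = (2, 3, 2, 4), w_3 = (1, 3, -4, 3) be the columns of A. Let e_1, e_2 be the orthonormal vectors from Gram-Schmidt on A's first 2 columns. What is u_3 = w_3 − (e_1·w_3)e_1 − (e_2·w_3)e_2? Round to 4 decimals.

u_3 = (0.2000, 1.4667, -4.9333, 1.2667)

w_1 = (-4, 4, 0, -4); ‖w_1‖ = 6.9282, so e_1 = (-0.5774, 0.5774, 0.0000, -0.5774).
e_1·w_2 = (-0.5774)·2 + 0.5774·3 + 0.0000·2 + (-0.5774)·4 = -1.7321.
u_2 = w_2 + 1.7321·e_1 = (1.0000, 4.0000, 2.0000, 3.0000).
‖u_2‖ = 5.4772, so e_2 = (0.1826, 0.7303, 0.3651, 0.5477).
e_1·w_3 = (-0.5774)·1 + 0.5774·3 + 0.0000·(-4) + (-0.5774)·3 = -0.5774; e_2·w_3 = 0.1826·1 + 0.7303·3 + 0.3651·(-4) + 0.5477·3 = 2.5560.
u_3 = w_3 + 0.5774·e_1 − 2.5560·e_2 = (0.2000, 1.4667, -4.9333, 1.2667).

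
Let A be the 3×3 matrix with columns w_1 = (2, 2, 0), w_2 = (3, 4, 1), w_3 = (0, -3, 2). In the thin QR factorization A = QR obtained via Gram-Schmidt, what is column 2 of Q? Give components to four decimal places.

e_2 = (-0.4082, 0.4082, 0.8165)

w_1 = (2, 2, 0); ‖w_1‖ = 2.8284, so e_1 = (0.7071, 0.7071, 0.0000).
e_1·w_2 = 0.7071·3 + 0.7071·4 + 0.0000·1 = 4.9497.
u_2 = w_2 − 4.9497·e_1 = (-0.5000, 0.5000, 1.0000).
‖u_2‖ = 1.2247, so e_2 = (-0.4082, 0.4082, 0.8165).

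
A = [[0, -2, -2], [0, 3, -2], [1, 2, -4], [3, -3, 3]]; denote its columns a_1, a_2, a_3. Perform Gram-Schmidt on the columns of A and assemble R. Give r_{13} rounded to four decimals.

a_1 = (0, 0, 1, 3); ‖a_1‖ = 3.1623, so e_1 = (0.0000, 0.0000, 0.3162, 0.9487).
r_{13} = e_1·a_3 = 1.5811.

r_{13} = 1.5811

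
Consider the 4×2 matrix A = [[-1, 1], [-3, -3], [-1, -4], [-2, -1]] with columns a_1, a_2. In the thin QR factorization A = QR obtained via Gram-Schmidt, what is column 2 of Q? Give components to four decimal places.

a_1 = (-1, -3, -1, -2); ‖a_1‖ = 3.8730, so e_1 = (-0.2582, -0.7746, -0.2582, -0.5164).
e_1·a_2 = (-0.2582)·1 + (-0.7746)·(-3) + (-0.2582)·(-4) + (-0.5164)·(-1) = 3.6148.
u_2 = a_2 − 3.6148·e_1 = (1.9333, -0.2000, -3.0667, 0.8667).
‖u_2‖ = 3.7327, so e_2 = (0.5179, -0.0536, -0.8216, 0.2322).

e_2 = (0.5179, -0.0536, -0.8216, 0.2322)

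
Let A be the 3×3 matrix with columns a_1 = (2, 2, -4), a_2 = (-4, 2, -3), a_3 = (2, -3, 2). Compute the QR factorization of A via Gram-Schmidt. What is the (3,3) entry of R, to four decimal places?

r_{33} = 1.5116

a_1 = (2, 2, -4); ‖a_1‖ = 4.8990, so q_1 = (0.4082, 0.4082, -0.8165).
q_1·a_2 = 0.4082·(-4) + 0.4082·2 + (-0.8165)·(-3) = 1.6330.
u_2 = a_2 − 1.6330·q_1 = (-4.6667, 1.3333, -1.6667).
‖u_2‖ = 5.1316, so q_2 = (-0.9094, 0.2598, -0.3248).
q_1·a_3 = 0.4082·2 + 0.4082·(-3) + (-0.8165)·2 = -2.0412; q_2·a_3 = (-0.9094)·2 + 0.2598·(-3) + (-0.3248)·2 = -3.2478.
u_3 = a_3 + 2.0412·q_1 + 3.2478·q_2 = (-0.1203, -1.3228, -0.7215).
r_{33} = ‖u_3‖ = 1.5116.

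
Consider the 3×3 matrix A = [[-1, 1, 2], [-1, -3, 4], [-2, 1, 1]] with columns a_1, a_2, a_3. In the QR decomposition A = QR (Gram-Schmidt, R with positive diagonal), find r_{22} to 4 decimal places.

a_1 = (-1, -1, -2); ‖a_1‖ = 2.4495, so e_1 = (-0.4082, -0.4082, -0.8165).
e_1·a_2 = (-0.4082)·1 + (-0.4082)·(-3) + (-0.8165)·1 = 0.0000.
u_2 = a_2 + 0.0000·e_1 = (1.0000, -3.0000, 1.0000).
r_{22} = ‖u_2‖ = 3.3166.

r_{22} = 3.3166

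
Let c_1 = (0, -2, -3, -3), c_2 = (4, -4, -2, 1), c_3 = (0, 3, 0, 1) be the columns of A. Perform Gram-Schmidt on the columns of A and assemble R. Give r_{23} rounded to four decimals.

r_{23} = -1.1581

c_1 = (0, -2, -3, -3); ‖c_1‖ = 4.6904, so q_1 = (0.0000, -0.4264, -0.6396, -0.6396).
q_1·c_2 = 0.0000·4 + (-0.4264)·(-4) + (-0.6396)·(-2) + (-0.6396)·1 = 2.3452.
u_2 = c_2 − 2.3452·q_1 = (4.0000, -3.0000, -0.5000, 2.5000).
‖u_2‖ = 5.6125, so q_2 = (0.7127, -0.5345, -0.0891, 0.4454).
r_{23} = q_2·c_3 = -1.1581.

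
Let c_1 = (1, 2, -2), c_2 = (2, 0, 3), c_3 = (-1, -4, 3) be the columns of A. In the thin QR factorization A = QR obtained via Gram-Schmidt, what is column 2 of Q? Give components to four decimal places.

e_2 = (0.7297, 0.2653, 0.6302)

e_1 = c_1/‖c_1‖ = (1, 2, -2)/3.0000 = (0.3333, 0.6667, -0.6667).
r_{12} = e_1·c_2 = -1.3333.
u_2 = c_2 + 1.3333·e_1 = (2.4444, 0.8889, 2.1111).
‖u_2‖ = 3.3500, so e_2 = (0.7297, 0.2653, 0.6302).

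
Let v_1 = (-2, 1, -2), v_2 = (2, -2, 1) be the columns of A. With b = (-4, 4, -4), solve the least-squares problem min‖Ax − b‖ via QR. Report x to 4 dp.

x = (1.1765, -1.1765)

q_1 = v_1/‖v_1‖ = (-2, 1, -2)/3.0000 = (-0.6667, 0.3333, -0.6667).
r_{12} = q_1·v_2 = -2.6667.
u_2 = v_2 + 2.6667·q_1 = (0.2222, -1.1111, -0.7778).
‖u_2‖ = 1.3744, so q_2 = (0.1617, -0.8085, -0.5659).
Qᵀb = (6.6667, -1.6169).
Back-substitute: x_2 = -1.6169/1.3744 = -1.1765.
x_1 = (6.6667 + 2.6667·(-1.1765))/3.0000 = 1.1765.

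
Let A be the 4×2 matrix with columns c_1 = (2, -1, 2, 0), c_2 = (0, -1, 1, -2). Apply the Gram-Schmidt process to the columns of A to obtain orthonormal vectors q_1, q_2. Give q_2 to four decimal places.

q_2 = (-0.2981, -0.2981, 0.1491, -0.8944)

c_1 = (2, -1, 2, 0); ‖c_1‖ = 3.0000, so q_1 = (0.6667, -0.3333, 0.6667, 0.0000).
q_1·c_2 = 0.6667·0 + (-0.3333)·(-1) + 0.6667·1 + 0.0000·(-2) = 1.0000.
u_2 = c_2 − 1.0000·q_1 = (-0.6667, -0.6667, 0.3333, -2.0000).
‖u_2‖ = 2.2361, so q_2 = (-0.2981, -0.2981, 0.1491, -0.8944).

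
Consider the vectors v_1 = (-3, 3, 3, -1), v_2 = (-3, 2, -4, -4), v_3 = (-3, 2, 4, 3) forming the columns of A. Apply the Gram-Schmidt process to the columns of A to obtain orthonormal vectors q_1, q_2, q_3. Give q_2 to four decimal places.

v_1 = (-3, 3, 3, -1); ‖v_1‖ = 5.2915, so q_1 = (-0.5669, 0.5669, 0.5669, -0.1890).
q_1·v_2 = (-0.5669)·(-3) + 0.5669·2 + 0.5669·(-4) + (-0.1890)·(-4) = 1.3229.
u_2 = v_2 − 1.3229·q_1 = (-2.2500, 1.2500, -4.7500, -3.7500).
‖u_2‖ = 6.5765, so q_2 = (-0.3421, 0.1901, -0.7223, -0.5702).

q_2 = (-0.3421, 0.1901, -0.7223, -0.5702)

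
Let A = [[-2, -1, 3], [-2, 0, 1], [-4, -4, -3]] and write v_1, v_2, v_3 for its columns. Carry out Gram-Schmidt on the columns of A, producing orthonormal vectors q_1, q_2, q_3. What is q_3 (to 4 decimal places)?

v_1 = (-2, -2, -4); ‖v_1‖ = 4.8990, so q_1 = (-0.4082, -0.4082, -0.8165).
q_1·v_2 = (-0.4082)·(-1) + (-0.4082)·0 + (-0.8165)·(-4) = 3.6742.
u_2 = v_2 − 3.6742·q_1 = (0.5000, 1.5000, -1.0000).
‖u_2‖ = 1.8708, so q_2 = (0.2673, 0.8018, -0.5345).
q_1·v_3 = (-0.4082)·3 + (-0.4082)·1 + (-0.8165)·(-3) = 0.8165; q_2·v_3 = 0.2673·3 + 0.8018·1 + (-0.5345)·(-3) = 3.2071.
u_3 = v_3 − 0.8165·q_1 − 3.2071·q_2 = (2.4762, -1.2381, -0.6190).
‖u_3‖ = 2.8368, so q_3 = (0.8729, -0.4364, -0.2182).

q_3 = (0.8729, -0.4364, -0.2182)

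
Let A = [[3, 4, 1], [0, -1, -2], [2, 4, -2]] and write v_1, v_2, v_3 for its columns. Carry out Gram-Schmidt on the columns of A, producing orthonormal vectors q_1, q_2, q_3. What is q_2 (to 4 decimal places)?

v_1 = (3, 0, 2); ‖v_1‖ = 3.6056, so q_1 = (0.8321, 0.0000, 0.5547).
q_1·v_2 = 0.8321·4 + 0.0000·(-1) + 0.5547·4 = 5.5470.
u_2 = v_2 − 5.5470·q_1 = (-0.6154, -1.0000, 0.9231).
‖u_2‖ = 1.4936, so q_2 = (-0.4120, -0.6695, 0.6180).

q_2 = (-0.4120, -0.6695, 0.6180)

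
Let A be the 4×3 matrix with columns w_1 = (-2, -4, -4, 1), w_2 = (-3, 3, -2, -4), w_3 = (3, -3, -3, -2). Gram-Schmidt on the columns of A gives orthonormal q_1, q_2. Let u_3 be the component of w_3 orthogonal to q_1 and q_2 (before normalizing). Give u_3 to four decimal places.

u_3 = (3.6077, -1.0399, -1.4536, -2.7589)

w_1 = (-2, -4, -4, 1); ‖w_1‖ = 6.0828, so q_1 = (-0.3288, -0.6576, -0.6576, 0.1644).
q_1·w_2 = (-0.3288)·(-3) + (-0.6576)·3 + (-0.6576)·(-2) + 0.1644·(-4) = -0.3288.
u_2 = w_2 + 0.3288·q_1 = (-3.1081, 2.7838, -2.2162, -3.9459).
‖u_2‖ = 6.1556, so q_2 = (-0.5049, 0.4522, -0.3600, -0.6410).
q_1·w_3 = (-0.3288)·3 + (-0.6576)·(-3) + (-0.6576)·(-3) + 0.1644·(-2) = 2.6304; q_2·w_3 = (-0.5049)·3 + 0.4522·(-3) + (-0.3600)·(-3) + (-0.6410)·(-2) = -0.5093.
u_3 = w_3 − 2.6304·q_1 + 0.5093·q_2 = (3.6077, -1.0399, -1.4536, -2.7589).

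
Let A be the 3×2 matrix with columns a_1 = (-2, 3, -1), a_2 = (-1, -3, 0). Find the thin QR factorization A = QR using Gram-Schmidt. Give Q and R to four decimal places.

e_1 = a_1/‖a_1‖ = (-2, 3, -1)/3.7417 = (-0.5345, 0.8018, -0.2673).
r_{12} = e_1·a_2 = -1.8708.
u_2 = a_2 + 1.8708·e_1 = (-2.0000, -1.5000, -0.5000).
‖u_2‖ = 2.5495, so e_2 = (-0.7845, -0.5883, -0.1961).

Q = [[-0.5345, -0.7845], [0.8018, -0.5883], [-0.2673, -0.1961]], R = [[3.7417, -1.8708], [0.0000, 2.5495]]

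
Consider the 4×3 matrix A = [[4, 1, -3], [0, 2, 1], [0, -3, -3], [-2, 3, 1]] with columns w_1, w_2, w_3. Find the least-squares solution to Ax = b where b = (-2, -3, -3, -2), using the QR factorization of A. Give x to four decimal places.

x = (0.7885, -0.8846, 1.5385)

q_1 = w_1/‖w_1‖ = (4, 0, 0, -2)/4.4721 = (0.8944, 0.0000, 0.0000, -0.4472).
r_{12} = q_1·w_2 = -0.4472.
u_2 = w_2 + 0.4472·q_1 = (1.4000, 2.0000, -3.0000, 2.8000).
‖u_2‖ = 4.7749, so q_2 = (0.2932, 0.4189, -0.6283, 0.5864).
r_{13} = q_1·w_3 = -3.1305; r_{23} = q_2·w_3 = 2.0105.
u_3 = w_3 + 3.1305·q_1 − 2.0105·q_2 = (-0.7895, 0.1579, -1.7368, -1.5789).
‖u_3‖ = 2.4815, so q_3 = (-0.3181, 0.0636, -0.6999, -0.6363).
Qᵀb = (-0.8944, -1.1309, 3.8177).
Back-substitute: x_3 = 3.8177/2.4815 = 1.5385.
x_2 = (-1.1309 − 2.0105·1.5385)/4.7749 = -0.8846.
x_1 = (-0.8944 + 0.4472·(-0.8846) + 3.1305·1.5385)/4.4721 = 0.7885.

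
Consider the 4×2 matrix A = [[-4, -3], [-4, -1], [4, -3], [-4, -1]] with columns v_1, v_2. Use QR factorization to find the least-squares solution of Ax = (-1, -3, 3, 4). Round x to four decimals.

x = (0.2434, -0.4474)

v_1 = (-4, -4, 4, -4); ‖v_1‖ = 8.0000, so e_1 = (-0.5000, -0.5000, 0.5000, -0.5000).
e_1·v_2 = (-0.5000)·(-3) + (-0.5000)·(-1) + 0.5000·(-3) + (-0.5000)·(-1) = 1.0000.
u_2 = v_2 − 1.0000·e_1 = (-2.5000, -0.5000, -3.5000, -0.5000).
‖u_2‖ = 4.3589, so e_2 = (-0.5735, -0.1147, -0.8030, -0.1147).
Qᵀb = (1.5000, -1.9500).
Back-substitute: x_2 = -1.9500/4.3589 = -0.4474.
x_1 = (1.5000 − 1.0000·(-0.4474))/8.0000 = 0.2434.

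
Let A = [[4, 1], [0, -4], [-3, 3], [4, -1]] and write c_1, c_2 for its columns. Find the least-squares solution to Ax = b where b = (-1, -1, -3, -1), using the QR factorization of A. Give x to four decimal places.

e_1 = c_1/‖c_1‖ = (4, 0, -3, 4)/6.4031 = (0.6247, 0.0000, -0.4685, 0.6247).
r_{12} = e_1·c_2 = -1.4056.
u_2 = c_2 + 1.4056·e_1 = (1.8780, -4.0000, 2.3415, -0.1220).
‖u_2‖ = 5.0024, so e_2 = (0.3754, -0.7996, 0.4681, -0.0244).
Qᵀb = (0.1562, -0.9556).
Back-substitute: x_2 = -0.9556/5.0024 = -0.1910.
x_1 = (0.1562 + 1.4056·(-0.1910))/6.4031 = -0.0175.

x = (-0.0175, -0.1910)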